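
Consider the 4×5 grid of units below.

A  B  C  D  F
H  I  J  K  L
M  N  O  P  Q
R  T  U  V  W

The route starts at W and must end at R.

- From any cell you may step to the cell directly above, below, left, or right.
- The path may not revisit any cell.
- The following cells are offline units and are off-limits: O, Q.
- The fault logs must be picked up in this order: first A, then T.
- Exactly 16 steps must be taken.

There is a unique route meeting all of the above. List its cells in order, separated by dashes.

W - V - P - K - L - F - D - C - J - I - B - A - H - M - N - T - R

The waypoints must appear in the order A, T, with no cell reused.
Route from W: left to V, 2× up (reaching K), right to L, up to F, 2× left (reaching C), down to J, left to I, up to B, left to A, 2× down (reaching M), right to N, down to T, left to R — 16 moves in all.
Check: order respected (A at step 11, T at step 15); 16 moves as required.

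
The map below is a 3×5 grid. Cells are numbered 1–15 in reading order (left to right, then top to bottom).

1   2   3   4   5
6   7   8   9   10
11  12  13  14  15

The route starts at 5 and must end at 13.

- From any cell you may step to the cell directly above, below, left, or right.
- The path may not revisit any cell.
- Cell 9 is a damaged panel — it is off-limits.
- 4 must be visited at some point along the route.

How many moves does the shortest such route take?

4

Any route passes through 4 somewhere between 5 and 13. Summing Manhattan distances along the two legs (5 → 4 → 13) gives a lower bound of 1 + 3 = 4 moves.
A route of 4 moves achieves this: 5 → 4 → 3 → 8 → 13.
Since 4 matches the lower bound, it is optimal.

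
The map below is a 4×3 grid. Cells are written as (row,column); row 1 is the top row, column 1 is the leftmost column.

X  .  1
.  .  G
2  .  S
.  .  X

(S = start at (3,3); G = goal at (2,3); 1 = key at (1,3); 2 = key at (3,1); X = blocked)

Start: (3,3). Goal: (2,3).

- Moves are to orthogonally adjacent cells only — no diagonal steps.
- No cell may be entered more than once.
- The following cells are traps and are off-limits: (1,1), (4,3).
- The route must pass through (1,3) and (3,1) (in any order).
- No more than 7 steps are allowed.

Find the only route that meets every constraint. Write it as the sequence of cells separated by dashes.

Any route must reach (1,3) and (3,1) and still end at (2,3) within 7 moves, so the order of the required stops is forced.
Route from (3,3): left 2 to (3,1), up 1 to (2,1), right 1 to (2,2), up 1 to (1,2), right 1 to (1,3), down 1 to (2,3) — 7 moves in all.
Check: all required cells visited; 7 ≤ 7 moves.

(3,3) - (3,2) - (3,1) - (2,1) - (2,2) - (1,2) - (1,3) - (2,3)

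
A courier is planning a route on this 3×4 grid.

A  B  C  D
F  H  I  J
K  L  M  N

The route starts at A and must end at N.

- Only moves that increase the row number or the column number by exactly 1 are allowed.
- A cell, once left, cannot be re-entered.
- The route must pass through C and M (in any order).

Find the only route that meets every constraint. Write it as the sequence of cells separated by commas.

A, B, C, I, M, N

Moves only go right or down, so the column and row indices never decrease.
Route from A: right 2 to C, down 2 to M, right 1 to N — 5 moves in all.
Check: all required cells visited.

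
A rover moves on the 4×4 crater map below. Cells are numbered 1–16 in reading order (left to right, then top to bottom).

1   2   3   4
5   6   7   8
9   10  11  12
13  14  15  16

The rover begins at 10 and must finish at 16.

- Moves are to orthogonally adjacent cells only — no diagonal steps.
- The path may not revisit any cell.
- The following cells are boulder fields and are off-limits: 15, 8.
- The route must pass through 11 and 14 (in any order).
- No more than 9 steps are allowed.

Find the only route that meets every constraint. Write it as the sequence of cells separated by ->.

The budget equals the shortest possible length, so every move has to be on a shortest route through the required cells.
Route from 10: down 1 to 14, left 1 to 13, up 2 to 5, right 2 to 7, down 1 to 11, right 1 to 12, down 1 to 16 — 9 moves in all.
Check: all required cells visited; 9 ≤ 9 moves.

10 -> 14 -> 13 -> 9 -> 5 -> 6 -> 7 -> 11 -> 12 -> 16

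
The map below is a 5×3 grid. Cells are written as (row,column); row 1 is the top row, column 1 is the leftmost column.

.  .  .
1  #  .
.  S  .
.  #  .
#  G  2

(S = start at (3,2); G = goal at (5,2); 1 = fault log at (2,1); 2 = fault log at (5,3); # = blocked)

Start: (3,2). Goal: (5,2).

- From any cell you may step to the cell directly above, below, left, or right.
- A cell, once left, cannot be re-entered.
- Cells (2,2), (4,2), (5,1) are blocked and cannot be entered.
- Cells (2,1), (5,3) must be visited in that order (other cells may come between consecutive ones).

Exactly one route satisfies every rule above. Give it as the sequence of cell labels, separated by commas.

(3,2), (3,1), (2,1), (1,1), (1,2), (1,3), (2,3), (3,3), (4,3), (5,3), (5,2)

The waypoints must appear in the order (2,1), (5,3), with no cell reused.
Route from (3,2): left 1 to (3,1), up 2 to (1,1), right 2 to (1,3), down 4 to (5,3), left 1 to (5,2) — 10 moves in all.
Check: order respected (1 at step 2, 2 at step 9).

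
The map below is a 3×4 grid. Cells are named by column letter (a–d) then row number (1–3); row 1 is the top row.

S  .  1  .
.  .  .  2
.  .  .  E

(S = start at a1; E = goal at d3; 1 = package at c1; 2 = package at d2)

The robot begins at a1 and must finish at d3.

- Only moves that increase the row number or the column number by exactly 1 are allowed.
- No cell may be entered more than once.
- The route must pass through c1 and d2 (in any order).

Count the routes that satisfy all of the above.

2

A right/down-only route from a1 to d3 makes exactly 2 down-moves and 3 right-moves in some order.
With no other constraints that would be C(5,2) = 10 routes.
A monotone route can only reach the required cells in the order c1, d2, so split there and multiply the segment counts: a1→c1: 1; c1→d2: 2; d2→d3: 1; product = 2.
That gives 2 routes.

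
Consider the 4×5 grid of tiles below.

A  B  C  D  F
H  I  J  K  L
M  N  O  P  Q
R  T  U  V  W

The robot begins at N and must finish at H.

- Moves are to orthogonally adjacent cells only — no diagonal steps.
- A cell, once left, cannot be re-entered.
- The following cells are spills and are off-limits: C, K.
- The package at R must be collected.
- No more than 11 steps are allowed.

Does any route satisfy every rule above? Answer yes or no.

yes

One route that works: N → T → R → M → H.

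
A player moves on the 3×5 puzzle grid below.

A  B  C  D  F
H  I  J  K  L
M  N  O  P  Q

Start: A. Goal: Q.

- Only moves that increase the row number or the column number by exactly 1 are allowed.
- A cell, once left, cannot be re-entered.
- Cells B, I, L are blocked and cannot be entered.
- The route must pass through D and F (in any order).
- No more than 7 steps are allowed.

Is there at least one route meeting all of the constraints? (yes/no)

Right/down moves force the required cells to be taken in the order D, F. Every right/down route from A to D runs into a blocked cell, so that leg cannot be completed.

no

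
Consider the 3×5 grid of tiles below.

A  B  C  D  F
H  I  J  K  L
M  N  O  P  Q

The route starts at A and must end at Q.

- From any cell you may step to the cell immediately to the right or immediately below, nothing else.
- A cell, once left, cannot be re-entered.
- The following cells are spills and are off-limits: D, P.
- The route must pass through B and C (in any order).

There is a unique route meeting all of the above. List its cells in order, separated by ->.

A -> B -> C -> J -> K -> L -> Q

Moves only go right or down, so the column and row indices never decrease.
Route from A: right 2 to C, down 1 to J, right 2 to L, down 1 to Q — 6 moves in all.
Check: all required cells visited.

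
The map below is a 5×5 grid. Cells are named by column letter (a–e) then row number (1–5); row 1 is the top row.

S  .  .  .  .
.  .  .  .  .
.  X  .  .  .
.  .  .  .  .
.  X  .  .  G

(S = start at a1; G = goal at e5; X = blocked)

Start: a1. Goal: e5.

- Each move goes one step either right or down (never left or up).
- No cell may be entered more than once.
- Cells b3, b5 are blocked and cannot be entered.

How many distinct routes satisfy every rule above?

A right/down-only route from a1 to e5 makes exactly 4 down-moves and 4 right-moves in some order.
With no other constraints that would be C(8,4) = 70 routes.
Subtract routes through each blocked cell (inclusion–exclusion for overlaps): − through b3: 30 − through b5: 5 + through b3&b5: 3 → 38.
That gives 38 routes.

38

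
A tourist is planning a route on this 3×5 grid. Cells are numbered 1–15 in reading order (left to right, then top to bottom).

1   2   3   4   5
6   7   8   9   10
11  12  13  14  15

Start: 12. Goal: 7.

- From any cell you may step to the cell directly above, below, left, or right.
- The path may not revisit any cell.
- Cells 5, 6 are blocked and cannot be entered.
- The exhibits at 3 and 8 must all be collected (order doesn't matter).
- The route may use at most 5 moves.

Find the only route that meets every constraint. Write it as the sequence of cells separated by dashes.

12 - 13 - 8 - 3 - 2 - 7

The 5-move cap with required stops at 3, 8 leaves no slack for detours.
Route from 12: right 1 to 13, up 2 to 3, left 1 to 2, down 1 to 7 — 5 moves in all.
Check: all required cells visited; 5 ≤ 5 moves.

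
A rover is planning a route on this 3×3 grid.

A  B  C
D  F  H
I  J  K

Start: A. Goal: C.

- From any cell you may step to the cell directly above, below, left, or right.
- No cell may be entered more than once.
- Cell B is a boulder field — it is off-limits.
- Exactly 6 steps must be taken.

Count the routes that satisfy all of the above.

Need simple routes of exactly 6 moves from A to C (Manhattan distance 2, so 2 moves are spent on a detour and 2 undoing it).
Enumerating: A D I J F H C | A D I J K H C | A D F J K H C.
That gives 3 routes.

3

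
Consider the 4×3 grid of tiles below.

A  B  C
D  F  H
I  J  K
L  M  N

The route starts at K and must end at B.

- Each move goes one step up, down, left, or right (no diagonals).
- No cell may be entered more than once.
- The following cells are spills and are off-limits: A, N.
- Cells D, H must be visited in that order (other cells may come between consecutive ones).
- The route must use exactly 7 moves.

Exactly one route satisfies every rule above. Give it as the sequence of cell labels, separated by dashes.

K - J - I - D - F - H - C - B

The waypoints must appear in the order D, H, with no cell reused.
Route from K: 2× left (reaching I), up to D, 2× right (reaching H), up to C, left to B — 7 moves in all.
Check: order respected (D at step 3, H at step 5); 7 moves as required.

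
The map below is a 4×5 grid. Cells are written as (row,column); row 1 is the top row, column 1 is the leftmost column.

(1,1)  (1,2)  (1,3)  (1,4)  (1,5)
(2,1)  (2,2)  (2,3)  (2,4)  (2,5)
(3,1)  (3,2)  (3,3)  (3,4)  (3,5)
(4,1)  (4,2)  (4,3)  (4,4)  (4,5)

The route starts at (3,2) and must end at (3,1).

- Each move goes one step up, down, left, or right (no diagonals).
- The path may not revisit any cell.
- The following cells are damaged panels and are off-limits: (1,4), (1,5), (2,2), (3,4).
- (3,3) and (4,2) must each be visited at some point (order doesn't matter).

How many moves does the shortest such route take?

5

Any route passes through (3,3) and (4,2) in some order between (3,2) and (3,1). Summing Manhattan distances along each leg and taking the cheapest ordering ((3,2) → (3,3) → (4,2) → (3,1)) gives a lower bound of 1 + 2 + 2 = 5 moves.
A route of 5 moves achieves this: (3,2) → (3,3) → (4,3) → (4,2) → (4,1) → (3,1).
Since 5 matches the lower bound, it is optimal.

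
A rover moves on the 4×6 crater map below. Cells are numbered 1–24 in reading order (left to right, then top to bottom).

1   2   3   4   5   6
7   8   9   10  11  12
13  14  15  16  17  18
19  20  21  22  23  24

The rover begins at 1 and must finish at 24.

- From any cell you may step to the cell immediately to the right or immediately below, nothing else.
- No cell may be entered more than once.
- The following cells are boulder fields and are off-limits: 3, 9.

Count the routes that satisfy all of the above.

16

A right/down-only route from 1 to 24 makes exactly 3 down-moves and 5 right-moves in some order.
With no other constraints that would be C(8,3) = 56 routes.
Subtract routes through each blocked cell (inclusion–exclusion for overlaps): − through 3: 20 − through 9: 30 + through 3&9: 10 → 16.
That gives 16 routes.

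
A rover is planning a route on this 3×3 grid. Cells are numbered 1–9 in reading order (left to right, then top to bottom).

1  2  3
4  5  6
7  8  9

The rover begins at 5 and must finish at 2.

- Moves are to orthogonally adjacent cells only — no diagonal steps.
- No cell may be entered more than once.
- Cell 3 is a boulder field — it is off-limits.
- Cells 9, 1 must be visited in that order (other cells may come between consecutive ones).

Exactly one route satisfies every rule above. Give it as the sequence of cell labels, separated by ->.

The waypoints must appear in the order 9, 1, with no cell reused.
Route from 5: right to 6, down to 9, 2× left (reaching 7), 2× up (reaching 1), right to 2 — 7 moves in all.
Check: order respected (9 at step 2, 1 at step 6).

5 -> 6 -> 9 -> 8 -> 7 -> 4 -> 1 -> 2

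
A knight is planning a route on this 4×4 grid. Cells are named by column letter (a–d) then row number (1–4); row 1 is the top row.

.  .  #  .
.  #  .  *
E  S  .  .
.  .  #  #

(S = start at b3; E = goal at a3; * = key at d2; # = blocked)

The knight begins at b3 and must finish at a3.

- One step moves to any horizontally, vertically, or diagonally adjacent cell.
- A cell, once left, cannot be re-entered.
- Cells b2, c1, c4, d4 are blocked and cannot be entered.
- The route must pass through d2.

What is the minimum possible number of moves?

Any route passes through d2 somewhere between b3 and a3. Summing Chebyshev distances along the two legs (b3 → d2 → a3) gives a lower bound of 2 + 3 = 5 moves.
A route of 5 moves achieves this: b3 → c2 → d2 → c3 → b4 → a3.
Since 5 matches the lower bound, it is optimal.

5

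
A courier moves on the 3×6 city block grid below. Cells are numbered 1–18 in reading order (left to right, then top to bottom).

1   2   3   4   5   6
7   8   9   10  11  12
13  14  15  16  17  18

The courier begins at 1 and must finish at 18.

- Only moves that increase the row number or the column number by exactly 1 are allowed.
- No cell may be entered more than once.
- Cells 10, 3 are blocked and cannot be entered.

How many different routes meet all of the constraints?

A right/down-only route from 1 to 18 makes exactly 2 down-moves and 5 right-moves in some order.
With no other constraints that would be C(7,2) = 21 routes.
Subtract routes through each blocked cell (inclusion–exclusion for overlaps): − through 3: 10 − through 10: 12 + through 3&10: 6 → 5.
That gives 5 routes.

5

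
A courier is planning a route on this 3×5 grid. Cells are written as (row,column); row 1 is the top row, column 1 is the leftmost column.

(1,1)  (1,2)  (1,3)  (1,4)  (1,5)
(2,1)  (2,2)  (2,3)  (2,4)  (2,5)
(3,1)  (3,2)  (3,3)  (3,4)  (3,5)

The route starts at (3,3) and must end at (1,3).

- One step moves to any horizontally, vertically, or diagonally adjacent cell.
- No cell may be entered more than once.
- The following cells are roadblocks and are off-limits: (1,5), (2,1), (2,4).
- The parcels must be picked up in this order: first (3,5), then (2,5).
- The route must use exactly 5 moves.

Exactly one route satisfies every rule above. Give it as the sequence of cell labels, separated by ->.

(3,3) -> (3,4) -> (3,5) -> (2,5) -> (1,4) -> (1,3)

The waypoints must appear in the order (3,5), (2,5), with no cell reused.
Route from (3,3): right 2 to (3,5), up 1 to (2,5), up-left 1 to (1,4), left 1 to (1,3) — 5 moves in all.
Check: order respected ((3,5) at step 2, (2,5) at step 3); 5 moves as required.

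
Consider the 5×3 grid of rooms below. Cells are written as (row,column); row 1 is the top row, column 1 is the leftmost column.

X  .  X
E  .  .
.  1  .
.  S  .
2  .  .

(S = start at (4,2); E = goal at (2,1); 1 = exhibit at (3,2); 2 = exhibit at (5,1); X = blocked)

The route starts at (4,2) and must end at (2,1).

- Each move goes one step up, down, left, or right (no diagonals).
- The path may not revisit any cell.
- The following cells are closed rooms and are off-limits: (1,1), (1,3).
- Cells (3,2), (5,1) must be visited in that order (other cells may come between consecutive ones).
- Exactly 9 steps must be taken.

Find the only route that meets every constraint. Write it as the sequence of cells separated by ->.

The waypoints must appear in the order (3,2), (5,1), with no cell reused.
Route from (4,2): up to (3,2), right to (3,3), 2× down (reaching (5,3)), 2× left (reaching (5,1)), 3× up (reaching (2,1)) — 9 moves in all.
Check: order respected (1 at step 1, 2 at step 6); 9 moves as required.

(4,2) -> (3,2) -> (3,3) -> (4,3) -> (5,3) -> (5,2) -> (5,1) -> (4,1) -> (3,1) -> (2,1)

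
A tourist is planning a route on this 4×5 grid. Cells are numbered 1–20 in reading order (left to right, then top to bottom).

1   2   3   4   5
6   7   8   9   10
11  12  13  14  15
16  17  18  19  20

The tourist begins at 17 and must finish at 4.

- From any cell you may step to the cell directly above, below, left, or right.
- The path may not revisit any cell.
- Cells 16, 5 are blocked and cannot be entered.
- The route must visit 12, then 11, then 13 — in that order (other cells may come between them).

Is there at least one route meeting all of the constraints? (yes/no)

One route that works: 17 → 12 → 11 → 6 → 7 → 8 → 13 → 14 → 9 → 4.

yes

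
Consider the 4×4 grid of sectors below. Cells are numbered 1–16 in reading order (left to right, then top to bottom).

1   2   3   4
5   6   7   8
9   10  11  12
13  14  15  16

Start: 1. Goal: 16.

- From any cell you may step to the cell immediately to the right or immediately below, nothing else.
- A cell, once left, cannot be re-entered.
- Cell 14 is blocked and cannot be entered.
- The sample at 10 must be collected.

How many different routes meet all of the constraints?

A right/down-only route from 1 to 16 makes exactly 3 down-moves and 3 right-moves in some order.
With no other constraints that would be C(6,3) = 20 routes.
Split at 10 and multiply the segment counts (each segment already excludes blocked cells): 1→10: 3; 10→16: 2; product = 6.
That gives 6 routes.

6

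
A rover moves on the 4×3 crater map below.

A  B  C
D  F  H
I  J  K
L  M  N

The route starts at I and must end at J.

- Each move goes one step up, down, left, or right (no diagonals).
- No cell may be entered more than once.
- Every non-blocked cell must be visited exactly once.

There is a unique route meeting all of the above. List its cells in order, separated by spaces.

I L M N K H C B A D F J

Need to visit all 12 open cells exactly once, starting at I and ending at J.
Cell N has only two open neighbours (K and M), so the path must pass straight through it: one of those is the cell it's entered from and the other is where it exits.
Route from I: down to L, 2× right (reaching N), 3× up (reaching C), 2× left (reaching A), down to D, right to F, down to J — 11 moves in all.
Check: all 12 open cells covered.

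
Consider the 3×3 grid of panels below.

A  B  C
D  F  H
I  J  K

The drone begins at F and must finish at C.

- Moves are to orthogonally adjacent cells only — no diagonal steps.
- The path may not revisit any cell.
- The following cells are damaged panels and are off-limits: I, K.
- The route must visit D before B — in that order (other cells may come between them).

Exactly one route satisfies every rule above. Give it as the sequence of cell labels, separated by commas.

The waypoints must appear in the order D, B, with no cell reused.
Route from F: left to D, up to A, 2× right (reaching C) — 4 moves in all.
Check: order respected (D at step 1, B at step 3).

F, D, A, B, C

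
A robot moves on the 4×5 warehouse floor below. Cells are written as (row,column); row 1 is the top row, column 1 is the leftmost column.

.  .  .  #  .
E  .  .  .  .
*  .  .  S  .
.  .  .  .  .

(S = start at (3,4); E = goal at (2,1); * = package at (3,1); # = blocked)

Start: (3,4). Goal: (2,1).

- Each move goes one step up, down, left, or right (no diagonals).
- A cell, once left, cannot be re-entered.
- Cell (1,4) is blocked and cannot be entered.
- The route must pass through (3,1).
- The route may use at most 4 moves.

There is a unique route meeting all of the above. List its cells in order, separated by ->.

Any route must reach (3,1) and still end at (2,1) within 4 moves, so the order of the required stops is forced.
Route from (3,4): left 3 to (3,1), up 1 to (2,1) — 4 moves in all.
Check: all required cells visited; 4 ≤ 4 moves.

(3,4) -> (3,3) -> (3,2) -> (3,1) -> (2,1)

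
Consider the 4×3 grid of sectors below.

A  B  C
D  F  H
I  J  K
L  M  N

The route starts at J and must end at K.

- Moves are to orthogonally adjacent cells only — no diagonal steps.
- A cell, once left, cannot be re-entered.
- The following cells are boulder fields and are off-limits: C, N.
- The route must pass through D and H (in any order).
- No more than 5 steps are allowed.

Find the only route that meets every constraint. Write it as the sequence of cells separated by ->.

J -> I -> D -> F -> H -> K

Any route must reach D and H and still end at K within 5 moves, so the order of the required stops is forced.
Route from J: left to I, up to D, 2× right (reaching H), down to K — 5 moves in all.
Check: all required cells visited; 5 ≤ 5 moves.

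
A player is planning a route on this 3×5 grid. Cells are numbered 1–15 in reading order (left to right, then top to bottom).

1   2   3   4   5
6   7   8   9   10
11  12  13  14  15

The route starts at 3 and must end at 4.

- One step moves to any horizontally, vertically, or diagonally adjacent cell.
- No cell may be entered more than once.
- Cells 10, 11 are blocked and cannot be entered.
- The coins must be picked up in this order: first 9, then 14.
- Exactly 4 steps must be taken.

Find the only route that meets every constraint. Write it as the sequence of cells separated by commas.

The waypoints must appear in the order 9, 14, with no cell reused.
Route from 3: down-right to 9, down to 14, up-left to 8, up-right to 4 — 4 moves in all.
Check: order respected (9 at step 1, 14 at step 2); 4 moves as required.

3, 9, 14, 8, 4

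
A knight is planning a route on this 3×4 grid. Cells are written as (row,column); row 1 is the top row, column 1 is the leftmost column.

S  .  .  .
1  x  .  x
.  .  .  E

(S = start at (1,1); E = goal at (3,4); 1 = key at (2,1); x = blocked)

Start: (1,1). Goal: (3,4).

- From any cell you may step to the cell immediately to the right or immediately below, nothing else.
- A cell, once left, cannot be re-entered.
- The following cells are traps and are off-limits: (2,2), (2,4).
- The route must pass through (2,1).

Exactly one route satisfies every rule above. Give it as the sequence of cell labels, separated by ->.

(1,1) -> (2,1) -> (3,1) -> (3,2) -> (3,3) -> (3,4)

Moves only go right or down, so the column and row indices never decrease.
Route from (1,1): down 2 to (3,1), right 3 to (3,4) — 5 moves in all.
Check: all required cells visited.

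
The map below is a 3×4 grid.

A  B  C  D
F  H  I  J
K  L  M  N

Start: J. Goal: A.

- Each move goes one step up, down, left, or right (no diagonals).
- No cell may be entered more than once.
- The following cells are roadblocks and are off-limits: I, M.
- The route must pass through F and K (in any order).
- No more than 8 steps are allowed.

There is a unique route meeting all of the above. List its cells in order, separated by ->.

The budget equals the shortest possible length, so every move has to be on a shortest route through the required cells.
Route from J: up 1 to D, left 2 to B, down 2 to L, left 1 to K, up 2 to A — 8 moves in all.
Check: all required cells visited; 8 ≤ 8 moves.

J -> D -> C -> B -> H -> L -> K -> F -> A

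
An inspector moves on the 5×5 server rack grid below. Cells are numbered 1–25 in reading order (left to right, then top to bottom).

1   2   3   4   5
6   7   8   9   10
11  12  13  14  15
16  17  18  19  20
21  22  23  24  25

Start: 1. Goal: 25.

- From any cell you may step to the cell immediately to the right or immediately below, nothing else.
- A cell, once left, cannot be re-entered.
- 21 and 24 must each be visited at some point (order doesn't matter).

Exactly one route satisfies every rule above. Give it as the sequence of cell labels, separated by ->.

1 -> 6 -> 11 -> 16 -> 21 -> 22 -> 23 -> 24 -> 25

Moves only go right or down, so the column and row indices never decrease.
Route from 1: 4× down (reaching 21), 4× right (reaching 25) — 8 moves in all.
Check: all required cells visited.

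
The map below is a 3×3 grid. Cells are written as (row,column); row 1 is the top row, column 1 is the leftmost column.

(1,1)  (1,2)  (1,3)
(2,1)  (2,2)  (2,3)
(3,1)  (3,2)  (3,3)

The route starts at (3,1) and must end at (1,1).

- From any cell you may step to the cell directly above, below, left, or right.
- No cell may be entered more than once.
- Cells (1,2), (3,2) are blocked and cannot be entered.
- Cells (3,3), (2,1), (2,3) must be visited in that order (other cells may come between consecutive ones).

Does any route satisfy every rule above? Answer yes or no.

no

(3,3) must be visited but has only one open neighbour ((2,3)), and it is neither the start nor the goal — the route would have to enter and leave through (2,3), re-entering it.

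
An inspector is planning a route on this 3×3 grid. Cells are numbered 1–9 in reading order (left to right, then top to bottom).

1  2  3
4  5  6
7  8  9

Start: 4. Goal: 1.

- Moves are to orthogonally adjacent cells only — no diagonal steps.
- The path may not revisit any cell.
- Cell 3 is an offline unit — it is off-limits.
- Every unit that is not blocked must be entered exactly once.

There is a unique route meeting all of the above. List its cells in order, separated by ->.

4 -> 7 -> 8 -> 9 -> 6 -> 5 -> 2 -> 1

Need to visit all 8 open cells exactly once, starting at 4 and ending at 1.
Route from 4: down to 7, 2× right (reaching 9), up to 6, left to 5, up to 2, left to 1 — 7 moves in all.
Check: all 8 open cells covered.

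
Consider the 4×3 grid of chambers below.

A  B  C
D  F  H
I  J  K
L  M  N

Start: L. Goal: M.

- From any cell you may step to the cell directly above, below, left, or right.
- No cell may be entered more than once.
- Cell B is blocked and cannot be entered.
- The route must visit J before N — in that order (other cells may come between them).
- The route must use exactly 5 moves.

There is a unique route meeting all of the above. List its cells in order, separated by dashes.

L - I - J - K - N - M

The waypoints must appear in the order J, N, with no cell reused.
Route from L: up to I, 2× right (reaching K), down to N, left to M — 5 moves in all.
Check: order respected (J at step 2, N at step 4); 5 moves as required.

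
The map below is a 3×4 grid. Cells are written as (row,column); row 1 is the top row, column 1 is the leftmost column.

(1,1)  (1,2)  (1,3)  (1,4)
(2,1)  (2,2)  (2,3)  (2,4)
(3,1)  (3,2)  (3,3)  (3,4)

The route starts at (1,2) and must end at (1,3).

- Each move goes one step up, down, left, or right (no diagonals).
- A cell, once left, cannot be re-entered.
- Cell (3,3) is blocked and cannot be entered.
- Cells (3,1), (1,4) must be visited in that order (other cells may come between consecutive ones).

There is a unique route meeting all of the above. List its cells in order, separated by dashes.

The waypoints must appear in the order (3,1), (1,4), with no cell reused.
Route from (1,2): left 1 to (1,1), down 2 to (3,1), right 1 to (3,2), up 1 to (2,2), right 2 to (2,4), up 1 to (1,4), left 1 to (1,3) — 9 moves in all.
Check: order respected ((3,1) at step 3, (1,4) at step 8).

(1,2) - (1,1) - (2,1) - (3,1) - (3,2) - (2,2) - (2,3) - (2,4) - (1,4) - (1,3)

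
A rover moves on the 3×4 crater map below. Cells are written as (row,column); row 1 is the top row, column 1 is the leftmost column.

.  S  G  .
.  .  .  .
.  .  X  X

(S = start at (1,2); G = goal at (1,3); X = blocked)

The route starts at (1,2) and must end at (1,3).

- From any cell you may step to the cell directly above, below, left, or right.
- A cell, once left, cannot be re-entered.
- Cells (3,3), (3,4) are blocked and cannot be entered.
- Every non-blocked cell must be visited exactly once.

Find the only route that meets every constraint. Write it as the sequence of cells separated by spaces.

Need to visit all 10 open cells exactly once, starting at (1,2) and ending at (1,3).
Cell (2,4) has only two open neighbours ((1,4) and (2,3)), so the path must pass straight through it: one of those is the cell it's entered from and the other is where it exits.
Route from (1,2): left to (1,1), 2× down (reaching (3,1)), right to (3,2), up to (2,2), 2× right (reaching (2,4)), up to (1,4), left to (1,3) — 9 moves in all.
Check: all 10 open cells covered.

(1,2) (1,1) (2,1) (3,1) (3,2) (2,2) (2,3) (2,4) (1,4) (1,3)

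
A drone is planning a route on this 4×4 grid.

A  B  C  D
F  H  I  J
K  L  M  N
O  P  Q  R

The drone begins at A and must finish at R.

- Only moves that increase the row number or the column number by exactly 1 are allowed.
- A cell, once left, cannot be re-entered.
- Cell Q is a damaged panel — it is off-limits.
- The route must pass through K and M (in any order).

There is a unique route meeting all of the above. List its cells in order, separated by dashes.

Moves only go right or down, so the column and row indices never decrease.
Route from A: 2× down (reaching K), 3× right (reaching N), down to R — 6 moves in all.
Check: all required cells visited.

A - F - K - L - M - N - R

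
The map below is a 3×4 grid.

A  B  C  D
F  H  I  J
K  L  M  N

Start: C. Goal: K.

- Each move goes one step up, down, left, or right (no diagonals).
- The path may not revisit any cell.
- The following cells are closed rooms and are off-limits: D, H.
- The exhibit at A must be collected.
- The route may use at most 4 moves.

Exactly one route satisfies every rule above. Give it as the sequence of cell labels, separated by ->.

C -> B -> A -> F -> K

Any route must reach A and still end at K within 4 moves, so the order of the required stops is forced.
Route from C: left 2 to A, down 2 to K — 4 moves in all.
Check: all required cells visited; 4 ≤ 4 moves.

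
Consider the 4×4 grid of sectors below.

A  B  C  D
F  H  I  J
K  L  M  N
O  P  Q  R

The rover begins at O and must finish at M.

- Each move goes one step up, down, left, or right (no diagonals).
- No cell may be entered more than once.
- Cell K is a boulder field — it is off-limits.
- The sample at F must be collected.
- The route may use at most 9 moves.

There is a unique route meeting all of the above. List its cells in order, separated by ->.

O -> P -> L -> H -> F -> A -> B -> C -> I -> M

Any route must reach F and still end at M within 9 moves, so the order of the required stops is forced.
Route from O: right to P, 2× up (reaching H), left to F, up to A, 2× right (reaching C), 2× down (reaching M) — 9 moves in all.
Check: all required cells visited; 9 ≤ 9 moves.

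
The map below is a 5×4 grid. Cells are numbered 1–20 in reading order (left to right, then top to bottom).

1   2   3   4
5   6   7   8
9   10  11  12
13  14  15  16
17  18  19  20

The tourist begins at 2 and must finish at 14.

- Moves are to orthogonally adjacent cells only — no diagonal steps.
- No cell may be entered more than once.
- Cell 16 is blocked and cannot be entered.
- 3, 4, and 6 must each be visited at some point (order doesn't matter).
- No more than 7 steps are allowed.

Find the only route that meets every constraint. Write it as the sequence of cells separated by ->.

The 7-move cap with required stops at 3, 4, 6 leaves no slack for detours.
Route from 2: 2× right (reaching 4), down to 8, 2× left (reaching 6), 2× down (reaching 14) — 7 moves in all.
Check: all required cells visited; 7 ≤ 7 moves.

2 -> 3 -> 4 -> 8 -> 7 -> 6 -> 10 -> 14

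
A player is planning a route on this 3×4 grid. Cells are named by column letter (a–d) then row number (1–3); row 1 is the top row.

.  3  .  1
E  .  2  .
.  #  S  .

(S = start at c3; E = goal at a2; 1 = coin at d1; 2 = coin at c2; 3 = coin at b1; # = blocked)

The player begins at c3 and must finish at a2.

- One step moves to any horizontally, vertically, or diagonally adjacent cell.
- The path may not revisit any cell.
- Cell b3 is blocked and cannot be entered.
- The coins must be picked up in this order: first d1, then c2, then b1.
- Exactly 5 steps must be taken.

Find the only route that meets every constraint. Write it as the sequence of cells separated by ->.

c3 -> d2 -> d1 -> c2 -> b1 -> a2

The waypoints must appear in the order d1, c2, b1, with no cell reused.
Route from c3: up-right 1 to d2, up 1 to d1, down-left 1 to c2, up-left 1 to b1, down-left 1 to a2 — 5 moves in all.
Check: order respected (1 at step 2, 2 at step 3, 3 at step 4); 5 moves as required.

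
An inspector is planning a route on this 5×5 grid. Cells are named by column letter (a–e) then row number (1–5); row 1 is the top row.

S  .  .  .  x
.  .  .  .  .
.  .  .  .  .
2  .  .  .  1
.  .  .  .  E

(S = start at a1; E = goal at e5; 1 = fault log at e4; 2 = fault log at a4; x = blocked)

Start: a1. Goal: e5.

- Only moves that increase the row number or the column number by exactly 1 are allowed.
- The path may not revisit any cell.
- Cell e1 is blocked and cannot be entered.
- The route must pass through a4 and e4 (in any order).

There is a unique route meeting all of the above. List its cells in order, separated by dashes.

Moves only go right or down, so the column and row indices never decrease.
Route from a1: 3× down (reaching a4), 4× right (reaching e4), down to e5 — 8 moves in all.
Check: all required cells visited.

a1 - a2 - a3 - a4 - b4 - c4 - d4 - e4 - e5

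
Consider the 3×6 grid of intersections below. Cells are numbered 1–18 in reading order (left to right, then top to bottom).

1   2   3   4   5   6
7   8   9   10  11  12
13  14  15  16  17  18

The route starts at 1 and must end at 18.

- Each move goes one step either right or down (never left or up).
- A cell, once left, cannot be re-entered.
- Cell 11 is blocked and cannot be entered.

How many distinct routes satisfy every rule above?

11

A right/down-only route from 1 to 18 makes exactly 2 down-moves and 5 right-moves in some order.
With no other constraints that would be C(7,2) = 21 routes.
Subtract routes through each blocked cell (inclusion–exclusion for overlaps): − through 11: 10 → 11.
That gives 11 routes.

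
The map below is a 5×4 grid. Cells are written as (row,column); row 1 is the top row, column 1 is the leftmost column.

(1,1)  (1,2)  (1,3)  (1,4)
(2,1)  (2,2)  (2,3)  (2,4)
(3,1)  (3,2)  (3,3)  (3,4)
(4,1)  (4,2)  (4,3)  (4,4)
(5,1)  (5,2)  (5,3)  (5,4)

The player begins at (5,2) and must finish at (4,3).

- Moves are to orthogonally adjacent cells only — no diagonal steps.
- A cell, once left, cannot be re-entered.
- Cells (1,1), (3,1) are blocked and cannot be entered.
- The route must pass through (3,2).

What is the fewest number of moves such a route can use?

4

Any route passes through (3,2) somewhere between (5,2) and (4,3). Summing Manhattan distances along the two legs ((5,2) → (3,2) → (4,3)) gives a lower bound of 2 + 2 = 4 moves.
A route of 4 moves achieves this: (5,2) → (4,2) → (3,2) → (3,3) → (4,3).
Since 4 matches the lower bound, it is optimal.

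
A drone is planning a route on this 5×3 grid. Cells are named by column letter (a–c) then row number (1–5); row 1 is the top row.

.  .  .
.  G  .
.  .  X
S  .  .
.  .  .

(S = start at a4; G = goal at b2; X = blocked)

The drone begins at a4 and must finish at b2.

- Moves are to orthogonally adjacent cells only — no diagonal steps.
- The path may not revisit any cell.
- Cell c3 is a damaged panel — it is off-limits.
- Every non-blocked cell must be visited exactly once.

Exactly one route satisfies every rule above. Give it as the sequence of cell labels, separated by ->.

Need to visit all 14 open cells exactly once, starting at a4 and ending at b2.
Cell a1 has only two open neighbours (a2 and b1), so the path must pass straight through it: one of those is the cell it's entered from and the other is where it exits.
Route from a4: down 1 to a5, right 2 to c5, up 1 to c4, left 1 to b4, up 1 to b3, left 1 to a3, up 2 to a1, right 2 to c1, down 1 to c2, left 1 to b2 — 13 moves in all.
Check: all 14 open cells covered.

a4 -> a5 -> b5 -> c5 -> c4 -> b4 -> b3 -> a3 -> a2 -> a1 -> b1 -> c1 -> c2 -> b2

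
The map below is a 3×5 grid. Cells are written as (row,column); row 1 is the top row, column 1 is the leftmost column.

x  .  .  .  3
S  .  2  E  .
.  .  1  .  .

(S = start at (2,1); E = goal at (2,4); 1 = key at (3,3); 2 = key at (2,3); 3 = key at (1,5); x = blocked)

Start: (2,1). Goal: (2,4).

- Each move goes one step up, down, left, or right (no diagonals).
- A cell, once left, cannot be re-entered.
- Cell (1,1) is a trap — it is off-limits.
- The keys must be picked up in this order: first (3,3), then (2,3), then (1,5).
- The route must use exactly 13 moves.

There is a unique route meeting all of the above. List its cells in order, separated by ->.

The waypoints must appear in the order (3,3), (2,3), (1,5), with no cell reused.
Route from (2,1): down to (3,1), 2× right (reaching (3,3)), up to (2,3), left to (2,2), up to (1,2), 3× right (reaching (1,5)), 2× down (reaching (3,5)), left to (3,4), up to (2,4) — 13 moves in all.
Check: order respected (1 at step 3, 2 at step 4, 3 at step 9); 13 moves as required.

(2,1) -> (3,1) -> (3,2) -> (3,3) -> (2,3) -> (2,2) -> (1,2) -> (1,3) -> (1,4) -> (1,5) -> (2,5) -> (3,5) -> (3,4) -> (2,4)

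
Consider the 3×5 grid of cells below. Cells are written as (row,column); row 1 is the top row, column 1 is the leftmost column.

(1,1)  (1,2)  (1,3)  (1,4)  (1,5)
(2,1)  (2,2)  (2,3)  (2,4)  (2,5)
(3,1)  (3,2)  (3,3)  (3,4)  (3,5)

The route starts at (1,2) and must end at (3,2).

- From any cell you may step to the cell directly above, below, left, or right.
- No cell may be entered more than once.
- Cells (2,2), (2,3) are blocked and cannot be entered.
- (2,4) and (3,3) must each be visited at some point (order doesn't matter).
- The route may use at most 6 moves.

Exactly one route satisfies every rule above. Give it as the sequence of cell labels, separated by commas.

Any route must reach (2,4) and (3,3) and still end at (3,2) within 6 moves, so the order of the required stops is forced.
Route from (1,2): 2× right (reaching (1,4)), 2× down (reaching (3,4)), 2× left (reaching (3,2)) — 6 moves in all.
Check: all required cells visited; 6 ≤ 6 moves.

(1,2), (1,3), (1,4), (2,4), (3,4), (3,3), (3,2)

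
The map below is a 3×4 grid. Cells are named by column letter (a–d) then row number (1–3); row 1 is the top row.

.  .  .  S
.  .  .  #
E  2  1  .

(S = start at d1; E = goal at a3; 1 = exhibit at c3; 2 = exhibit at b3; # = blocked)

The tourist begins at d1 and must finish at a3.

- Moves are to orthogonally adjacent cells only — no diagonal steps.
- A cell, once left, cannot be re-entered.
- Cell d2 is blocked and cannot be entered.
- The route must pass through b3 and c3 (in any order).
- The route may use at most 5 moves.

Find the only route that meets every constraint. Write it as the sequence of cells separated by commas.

d1, c1, c2, c3, b3, a3

The budget equals the shortest possible length, so every move has to be on a shortest route through the required cells.
Route from d1: left to c1, 2× down (reaching c3), 2× left (reaching a3) — 5 moves in all.
Check: all required cells visited; 5 ≤ 5 moves.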